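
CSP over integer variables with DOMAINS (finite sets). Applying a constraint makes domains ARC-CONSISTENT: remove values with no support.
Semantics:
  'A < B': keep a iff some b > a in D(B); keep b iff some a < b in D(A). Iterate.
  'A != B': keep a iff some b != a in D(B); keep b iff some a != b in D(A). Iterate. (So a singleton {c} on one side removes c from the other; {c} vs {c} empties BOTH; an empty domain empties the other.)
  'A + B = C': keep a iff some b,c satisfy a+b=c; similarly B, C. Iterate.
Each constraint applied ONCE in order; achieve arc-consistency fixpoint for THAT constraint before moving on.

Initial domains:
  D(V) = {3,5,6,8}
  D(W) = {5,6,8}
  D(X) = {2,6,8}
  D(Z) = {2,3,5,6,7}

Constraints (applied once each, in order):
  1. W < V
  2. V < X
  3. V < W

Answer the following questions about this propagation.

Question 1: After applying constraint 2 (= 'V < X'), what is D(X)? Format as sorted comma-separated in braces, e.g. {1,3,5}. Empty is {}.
Constraint 1 (W < V) on D(W)={5,6,8} D(V)={3,5,6,8}: W {5,6,8}->{5,6}; V {3,5,6,8}->{6,8}
Constraint 2 (V < X) on D(V)={6,8} D(X)={2,6,8}: V {6,8}->{6}; X {2,6,8}->{8}
So after constraint 2: D(X) = {8}

Answer: {8}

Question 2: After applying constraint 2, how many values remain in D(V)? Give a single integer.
Answer: 1

Derivation:
Constraint 1 (W < V) on D(W)={5,6,8} D(V)={3,5,6,8}: W {5,6,8}->{5,6}; V {3,5,6,8}->{6,8}
Constraint 2 (V < X) on D(V)={6,8} D(X)={2,6,8}: V {6,8}->{6}; X {2,6,8}->{8}
So after constraint 2: D(V)={6}, size = 1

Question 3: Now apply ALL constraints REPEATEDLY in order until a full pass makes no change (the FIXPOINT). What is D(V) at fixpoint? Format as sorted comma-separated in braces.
pass 0 (initial): D(V)={3,5,6,8}
pass 1: V {3,5,6,8}->{}; W {5,6,8}->{}; X {2,6,8}->{8}
pass 2: X {8}->{}
pass 3: no change
Fixpoint after 3 passes: D(V) = {}

Answer: {}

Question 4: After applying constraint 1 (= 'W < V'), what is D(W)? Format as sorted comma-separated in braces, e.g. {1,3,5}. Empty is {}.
Answer: {5,6}

Derivation:
Constraint 1 (W < V) on D(W)={5,6,8} D(V)={3,5,6,8}: W {5,6,8}->{5,6}; V {3,5,6,8}->{6,8}
So after constraint 1: D(W) = {5,6}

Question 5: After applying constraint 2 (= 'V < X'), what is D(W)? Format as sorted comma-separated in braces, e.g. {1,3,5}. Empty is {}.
Answer: {5,6}

Derivation:
Constraint 1 (W < V) on D(W)={5,6,8} D(V)={3,5,6,8}: W {5,6,8}->{5,6}; V {3,5,6,8}->{6,8}
Constraint 2 (V < X) on D(V)={6,8} D(X)={2,6,8}: V {6,8}->{6}; X {2,6,8}->{8}
So after constraint 2: D(W) = {5,6}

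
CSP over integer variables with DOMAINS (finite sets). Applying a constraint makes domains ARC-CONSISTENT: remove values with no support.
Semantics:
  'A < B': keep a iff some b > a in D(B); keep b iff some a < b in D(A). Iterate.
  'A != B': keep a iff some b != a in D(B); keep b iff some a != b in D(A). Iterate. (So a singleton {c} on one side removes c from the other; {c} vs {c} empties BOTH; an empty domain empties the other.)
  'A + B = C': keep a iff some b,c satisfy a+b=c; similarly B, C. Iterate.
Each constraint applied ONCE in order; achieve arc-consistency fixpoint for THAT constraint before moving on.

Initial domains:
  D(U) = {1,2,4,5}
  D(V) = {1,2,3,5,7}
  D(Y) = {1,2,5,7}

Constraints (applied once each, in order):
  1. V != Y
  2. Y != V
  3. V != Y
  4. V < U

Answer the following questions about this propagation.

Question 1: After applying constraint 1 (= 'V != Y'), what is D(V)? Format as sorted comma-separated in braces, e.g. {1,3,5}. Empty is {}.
Answer: {1,2,3,5,7}

Derivation:
Constraint 1 (V != Y) on D(V)={1,2,3,5,7} D(Y)={1,2,5,7}: no change
So after constraint 1: D(V) = {1,2,3,5,7}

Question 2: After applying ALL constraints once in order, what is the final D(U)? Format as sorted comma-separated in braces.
Constraint 1 (V != Y) on D(V)={1,2,3,5,7} D(Y)={1,2,5,7}: no change
Constraint 2 (Y != V) on D(Y)={1,2,5,7} D(V)={1,2,3,5,7}: no change
Constraint 3 (V != Y) on D(V)={1,2,3,5,7} D(Y)={1,2,5,7}: no change
Constraint 4 (V < U) on D(V)={1,2,3,5,7} D(U)={1,2,4,5}: V {1,2,3,5,7}->{1,2,3}; U {1,2,4,5}->{2,4,5}
So after all 4 constraints: D(U) = {2,4,5}

Answer: {2,4,5}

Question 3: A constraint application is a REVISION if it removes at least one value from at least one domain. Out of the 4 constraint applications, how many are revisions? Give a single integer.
Constraint 1 (V != Y) on D(V)={1,2,3,5,7} D(Y)={1,2,5,7}: no change => not a revision
Constraint 2 (Y != V) on D(Y)={1,2,5,7} D(V)={1,2,3,5,7}: no change => not a revision
Constraint 3 (V != Y) on D(V)={1,2,3,5,7} D(Y)={1,2,5,7}: no change => not a revision
Constraint 4 (V < U) on D(V)={1,2,3,5,7} D(U)={1,2,4,5}: V {1,2,3,5,7}->{1,2,3}; U {1,2,4,5}->{2,4,5} => REVISION
Total revisions = 1

Answer: 1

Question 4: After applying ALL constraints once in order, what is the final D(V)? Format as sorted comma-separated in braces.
Answer: {1,2,3}

Derivation:
Constraint 1 (V != Y) on D(V)={1,2,3,5,7} D(Y)={1,2,5,7}: no change
Constraint 2 (Y != V) on D(Y)={1,2,5,7} D(V)={1,2,3,5,7}: no change
Constraint 3 (V != Y) on D(V)={1,2,3,5,7} D(Y)={1,2,5,7}: no change
Constraint 4 (V < U) on D(V)={1,2,3,5,7} D(U)={1,2,4,5}: V {1,2,3,5,7}->{1,2,3}; U {1,2,4,5}->{2,4,5}
So after all 4 constraints: D(V) = {1,2,3}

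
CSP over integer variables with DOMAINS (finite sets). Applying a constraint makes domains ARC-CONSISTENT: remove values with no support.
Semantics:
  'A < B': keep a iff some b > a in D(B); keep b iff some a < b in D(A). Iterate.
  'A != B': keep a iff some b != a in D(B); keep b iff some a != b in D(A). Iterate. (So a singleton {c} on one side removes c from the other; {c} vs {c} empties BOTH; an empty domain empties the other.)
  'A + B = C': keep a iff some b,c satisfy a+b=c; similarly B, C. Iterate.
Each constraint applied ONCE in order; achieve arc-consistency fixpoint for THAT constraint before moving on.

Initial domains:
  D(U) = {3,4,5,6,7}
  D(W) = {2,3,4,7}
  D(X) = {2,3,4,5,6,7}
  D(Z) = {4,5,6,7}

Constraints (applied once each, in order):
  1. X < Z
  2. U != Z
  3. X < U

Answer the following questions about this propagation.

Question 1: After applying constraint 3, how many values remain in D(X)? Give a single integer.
Constraint 1 (X < Z) on D(X)={2,3,4,5,6,7} D(Z)={4,5,6,7}: X {2,3,4,5,6,7}->{2,3,4,5,6}
Constraint 2 (U != Z) on D(U)={3,4,5,6,7} D(Z)={4,5,6,7}: no change
Constraint 3 (X < U) on D(X)={2,3,4,5,6} D(U)={3,4,5,6,7}: no change
So after constraint 3: D(X)={2,3,4,5,6}, size = 5

Answer: 5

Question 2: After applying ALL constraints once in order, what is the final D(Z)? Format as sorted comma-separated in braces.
Constraint 1 (X < Z) on D(X)={2,3,4,5,6,7} D(Z)={4,5,6,7}: X {2,3,4,5,6,7}->{2,3,4,5,6}
Constraint 2 (U != Z) on D(U)={3,4,5,6,7} D(Z)={4,5,6,7}: no change
Constraint 3 (X < U) on D(X)={2,3,4,5,6} D(U)={3,4,5,6,7}: no change
So after all 3 constraints: D(Z) = {4,5,6,7}

Answer: {4,5,6,7}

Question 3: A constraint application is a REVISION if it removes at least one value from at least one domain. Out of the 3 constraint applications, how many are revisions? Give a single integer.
Constraint 1 (X < Z) on D(X)={2,3,4,5,6,7} D(Z)={4,5,6,7}: X {2,3,4,5,6,7}->{2,3,4,5,6} => REVISION
Constraint 2 (U != Z) on D(U)={3,4,5,6,7} D(Z)={4,5,6,7}: no change => not a revision
Constraint 3 (X < U) on D(X)={2,3,4,5,6} D(U)={3,4,5,6,7}: no change => not a revision
Total revisions = 1

Answer: 1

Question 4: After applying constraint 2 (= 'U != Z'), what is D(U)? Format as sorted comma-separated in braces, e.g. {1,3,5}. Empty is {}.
Constraint 1 (X < Z) on D(X)={2,3,4,5,6,7} D(Z)={4,5,6,7}: X {2,3,4,5,6,7}->{2,3,4,5,6}
Constraint 2 (U != Z) on D(U)={3,4,5,6,7} D(Z)={4,5,6,7}: no change
So after constraint 2: D(U) = {3,4,5,6,7}

Answer: {3,4,5,6,7}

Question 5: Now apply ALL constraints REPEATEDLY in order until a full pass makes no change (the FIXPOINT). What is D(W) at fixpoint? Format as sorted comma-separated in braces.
pass 0 (initial): D(W)={2,3,4,7}
pass 1: X {2,3,4,5,6,7}->{2,3,4,5,6}
pass 2: no change
Fixpoint after 2 passes: D(W) = {2,3,4,7}

Answer: {2,3,4,7}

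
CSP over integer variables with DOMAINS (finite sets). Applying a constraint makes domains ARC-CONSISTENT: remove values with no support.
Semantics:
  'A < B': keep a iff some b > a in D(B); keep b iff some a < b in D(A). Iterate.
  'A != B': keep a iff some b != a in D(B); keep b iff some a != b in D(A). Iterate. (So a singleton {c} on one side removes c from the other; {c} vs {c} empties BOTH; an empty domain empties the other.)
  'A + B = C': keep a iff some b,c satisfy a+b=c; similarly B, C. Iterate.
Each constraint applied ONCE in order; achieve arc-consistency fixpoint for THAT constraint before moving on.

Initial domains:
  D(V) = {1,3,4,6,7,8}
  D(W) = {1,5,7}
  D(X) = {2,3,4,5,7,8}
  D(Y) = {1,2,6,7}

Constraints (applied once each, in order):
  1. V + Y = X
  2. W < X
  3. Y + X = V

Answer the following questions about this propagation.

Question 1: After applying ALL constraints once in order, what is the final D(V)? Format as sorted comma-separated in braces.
Answer: {3,4,6,7}

Derivation:
Constraint 1 (V + Y = X) on D(V)={1,3,4,6,7,8} D(Y)={1,2,6,7} D(X)={2,3,4,5,7,8}: V {1,3,4,6,7,8}->{1,3,4,6,7}
Constraint 2 (W < X) on D(W)={1,5,7} D(X)={2,3,4,5,7,8}: no change
Constraint 3 (Y + X = V) on D(Y)={1,2,6,7} D(X)={2,3,4,5,7,8} D(V)={1,3,4,6,7}: Y {1,2,6,7}->{1,2}; X {2,3,4,5,7,8}->{2,3,4,5}; V {1,3,4,6,7}->{3,4,6,7}
So after all 3 constraints: D(V) = {3,4,6,7}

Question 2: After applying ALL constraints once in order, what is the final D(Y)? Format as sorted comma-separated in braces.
Answer: {1,2}

Derivation:
Constraint 1 (V + Y = X) on D(V)={1,3,4,6,7,8} D(Y)={1,2,6,7} D(X)={2,3,4,5,7,8}: V {1,3,4,6,7,8}->{1,3,4,6,7}
Constraint 2 (W < X) on D(W)={1,5,7} D(X)={2,3,4,5,7,8}: no change
Constraint 3 (Y + X = V) on D(Y)={1,2,6,7} D(X)={2,3,4,5,7,8} D(V)={1,3,4,6,7}: Y {1,2,6,7}->{1,2}; X {2,3,4,5,7,8}->{2,3,4,5}; V {1,3,4,6,7}->{3,4,6,7}
So after all 3 constraints: D(Y) = {1,2}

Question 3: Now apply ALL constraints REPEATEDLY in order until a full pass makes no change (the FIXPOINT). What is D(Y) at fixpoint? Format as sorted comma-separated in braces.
Answer: {}

Derivation:
pass 0 (initial): D(Y)={1,2,6,7}
pass 1: V {1,3,4,6,7,8}->{3,4,6,7}; X {2,3,4,5,7,8}->{2,3,4,5}; Y {1,2,6,7}->{1,2}
pass 2: V {3,4,6,7}->{}; W {1,5,7}->{1}; X {2,3,4,5}->{}; Y {1,2}->{}
pass 3: W {1}->{}
pass 4: no change
Fixpoint after 4 passes: D(Y) = {}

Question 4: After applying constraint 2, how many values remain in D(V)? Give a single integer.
Constraint 1 (V + Y = X) on D(V)={1,3,4,6,7,8} D(Y)={1,2,6,7} D(X)={2,3,4,5,7,8}: V {1,3,4,6,7,8}->{1,3,4,6,7}
Constraint 2 (W < X) on D(W)={1,5,7} D(X)={2,3,4,5,7,8}: no change
So after constraint 2: D(V)={1,3,4,6,7}, size = 5

Answer: 5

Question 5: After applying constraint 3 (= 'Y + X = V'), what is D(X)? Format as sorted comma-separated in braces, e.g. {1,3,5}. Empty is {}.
Constraint 1 (V + Y = X) on D(V)={1,3,4,6,7,8} D(Y)={1,2,6,7} D(X)={2,3,4,5,7,8}: V {1,3,4,6,7,8}->{1,3,4,6,7}
Constraint 2 (W < X) on D(W)={1,5,7} D(X)={2,3,4,5,7,8}: no change
Constraint 3 (Y + X = V) on D(Y)={1,2,6,7} D(X)={2,3,4,5,7,8} D(V)={1,3,4,6,7}: Y {1,2,6,7}->{1,2}; X {2,3,4,5,7,8}->{2,3,4,5}; V {1,3,4,6,7}->{3,4,6,7}
So after constraint 3: D(X) = {2,3,4,5}

Answer: {2,3,4,5}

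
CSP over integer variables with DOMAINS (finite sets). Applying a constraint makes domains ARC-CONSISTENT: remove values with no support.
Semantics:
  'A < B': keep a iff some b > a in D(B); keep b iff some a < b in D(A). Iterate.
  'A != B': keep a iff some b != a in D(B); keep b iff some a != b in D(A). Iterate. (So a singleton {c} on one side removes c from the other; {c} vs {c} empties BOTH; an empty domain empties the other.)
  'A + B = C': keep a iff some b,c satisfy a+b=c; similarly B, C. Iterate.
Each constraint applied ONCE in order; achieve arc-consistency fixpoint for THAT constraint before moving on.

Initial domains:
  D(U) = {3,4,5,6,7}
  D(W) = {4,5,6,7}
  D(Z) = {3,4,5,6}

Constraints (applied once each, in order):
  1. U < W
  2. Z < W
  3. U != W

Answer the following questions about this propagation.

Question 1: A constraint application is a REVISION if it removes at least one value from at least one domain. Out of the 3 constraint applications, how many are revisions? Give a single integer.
Answer: 1

Derivation:
Constraint 1 (U < W) on D(U)={3,4,5,6,7} D(W)={4,5,6,7}: U {3,4,5,6,7}->{3,4,5,6} => REVISION
Constraint 2 (Z < W) on D(Z)={3,4,5,6} D(W)={4,5,6,7}: no change => not a revision
Constraint 3 (U != W) on D(U)={3,4,5,6} D(W)={4,5,6,7}: no change => not a revision
Total revisions = 1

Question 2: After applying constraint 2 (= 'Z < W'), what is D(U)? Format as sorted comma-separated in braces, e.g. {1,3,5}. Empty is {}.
Constraint 1 (U < W) on D(U)={3,4,5,6,7} D(W)={4,5,6,7}: U {3,4,5,6,7}->{3,4,5,6}
Constraint 2 (Z < W) on D(Z)={3,4,5,6} D(W)={4,5,6,7}: no change
So after constraint 2: D(U) = {3,4,5,6}

Answer: {3,4,5,6}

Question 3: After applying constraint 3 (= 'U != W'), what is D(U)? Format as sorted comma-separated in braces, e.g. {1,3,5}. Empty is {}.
Constraint 1 (U < W) on D(U)={3,4,5,6,7} D(W)={4,5,6,7}: U {3,4,5,6,7}->{3,4,5,6}
Constraint 2 (Z < W) on D(Z)={3,4,5,6} D(W)={4,5,6,7}: no change
Constraint 3 (U != W) on D(U)={3,4,5,6} D(W)={4,5,6,7}: no change
So after constraint 3: D(U) = {3,4,5,6}

Answer: {3,4,5,6}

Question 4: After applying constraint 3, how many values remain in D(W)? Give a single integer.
Answer: 4

Derivation:
Constraint 1 (U < W) on D(U)={3,4,5,6,7} D(W)={4,5,6,7}: U {3,4,5,6,7}->{3,4,5,6}
Constraint 2 (Z < W) on D(Z)={3,4,5,6} D(W)={4,5,6,7}: no change
Constraint 3 (U != W) on D(U)={3,4,5,6} D(W)={4,5,6,7}: no change
So after constraint 3: D(W)={4,5,6,7}, size = 4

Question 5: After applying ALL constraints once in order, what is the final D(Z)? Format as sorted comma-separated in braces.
Constraint 1 (U < W) on D(U)={3,4,5,6,7} D(W)={4,5,6,7}: U {3,4,5,6,7}->{3,4,5,6}
Constraint 2 (Z < W) on D(Z)={3,4,5,6} D(W)={4,5,6,7}: no change
Constraint 3 (U != W) on D(U)={3,4,5,6} D(W)={4,5,6,7}: no change
So after all 3 constraints: D(Z) = {3,4,5,6}

Answer: {3,4,5,6}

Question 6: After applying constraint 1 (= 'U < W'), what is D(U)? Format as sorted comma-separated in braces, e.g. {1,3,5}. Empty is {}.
Answer: {3,4,5,6}

Derivation:
Constraint 1 (U < W) on D(U)={3,4,5,6,7} D(W)={4,5,6,7}: U {3,4,5,6,7}->{3,4,5,6}
So after constraint 1: D(U) = {3,4,5,6}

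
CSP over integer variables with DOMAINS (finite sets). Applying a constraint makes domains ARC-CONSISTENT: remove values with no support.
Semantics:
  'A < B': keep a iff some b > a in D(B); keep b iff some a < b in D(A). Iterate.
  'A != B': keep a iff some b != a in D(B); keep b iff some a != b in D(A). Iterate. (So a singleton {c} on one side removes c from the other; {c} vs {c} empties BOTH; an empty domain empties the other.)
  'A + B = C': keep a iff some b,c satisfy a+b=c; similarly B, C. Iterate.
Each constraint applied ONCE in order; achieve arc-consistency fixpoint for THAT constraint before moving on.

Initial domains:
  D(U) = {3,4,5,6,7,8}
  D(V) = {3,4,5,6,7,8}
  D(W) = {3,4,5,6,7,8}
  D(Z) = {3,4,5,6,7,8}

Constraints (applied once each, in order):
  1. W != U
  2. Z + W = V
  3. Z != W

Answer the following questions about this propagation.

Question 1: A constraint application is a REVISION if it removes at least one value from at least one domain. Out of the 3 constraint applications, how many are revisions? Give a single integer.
Answer: 1

Derivation:
Constraint 1 (W != U) on D(W)={3,4,5,6,7,8} D(U)={3,4,5,6,7,8}: no change => not a revision
Constraint 2 (Z + W = V) on D(Z)={3,4,5,6,7,8} D(W)={3,4,5,6,7,8} D(V)={3,4,5,6,7,8}: Z {3,4,5,6,7,8}->{3,4,5}; W {3,4,5,6,7,8}->{3,4,5}; V {3,4,5,6,7,8}->{6,7,8} => REVISION
Constraint 3 (Z != W) on D(Z)={3,4,5} D(W)={3,4,5}: no change => not a revision
Total revisions = 1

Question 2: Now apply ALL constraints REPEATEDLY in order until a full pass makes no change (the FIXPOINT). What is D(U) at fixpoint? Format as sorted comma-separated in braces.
pass 0 (initial): D(U)={3,4,5,6,7,8}
pass 1: V {3,4,5,6,7,8}->{6,7,8}; W {3,4,5,6,7,8}->{3,4,5}; Z {3,4,5,6,7,8}->{3,4,5}
pass 2: no change
Fixpoint after 2 passes: D(U) = {3,4,5,6,7,8}

Answer: {3,4,5,6,7,8}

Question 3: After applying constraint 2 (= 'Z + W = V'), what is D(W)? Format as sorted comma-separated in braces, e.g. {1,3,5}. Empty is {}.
Constraint 1 (W != U) on D(W)={3,4,5,6,7,8} D(U)={3,4,5,6,7,8}: no change
Constraint 2 (Z + W = V) on D(Z)={3,4,5,6,7,8} D(W)={3,4,5,6,7,8} D(V)={3,4,5,6,7,8}: Z {3,4,5,6,7,8}->{3,4,5}; W {3,4,5,6,7,8}->{3,4,5}; V {3,4,5,6,7,8}->{6,7,8}
So after constraint 2: D(W) = {3,4,5}

Answer: {3,4,5}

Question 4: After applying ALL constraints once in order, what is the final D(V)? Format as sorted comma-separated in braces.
Answer: {6,7,8}

Derivation:
Constraint 1 (W != U) on D(W)={3,4,5,6,7,8} D(U)={3,4,5,6,7,8}: no change
Constraint 2 (Z + W = V) on D(Z)={3,4,5,6,7,8} D(W)={3,4,5,6,7,8} D(V)={3,4,5,6,7,8}: Z {3,4,5,6,7,8}->{3,4,5}; W {3,4,5,6,7,8}->{3,4,5}; V {3,4,5,6,7,8}->{6,7,8}
Constraint 3 (Z != W) on D(Z)={3,4,5} D(W)={3,4,5}: no change
So after all 3 constraints: D(V) = {6,7,8}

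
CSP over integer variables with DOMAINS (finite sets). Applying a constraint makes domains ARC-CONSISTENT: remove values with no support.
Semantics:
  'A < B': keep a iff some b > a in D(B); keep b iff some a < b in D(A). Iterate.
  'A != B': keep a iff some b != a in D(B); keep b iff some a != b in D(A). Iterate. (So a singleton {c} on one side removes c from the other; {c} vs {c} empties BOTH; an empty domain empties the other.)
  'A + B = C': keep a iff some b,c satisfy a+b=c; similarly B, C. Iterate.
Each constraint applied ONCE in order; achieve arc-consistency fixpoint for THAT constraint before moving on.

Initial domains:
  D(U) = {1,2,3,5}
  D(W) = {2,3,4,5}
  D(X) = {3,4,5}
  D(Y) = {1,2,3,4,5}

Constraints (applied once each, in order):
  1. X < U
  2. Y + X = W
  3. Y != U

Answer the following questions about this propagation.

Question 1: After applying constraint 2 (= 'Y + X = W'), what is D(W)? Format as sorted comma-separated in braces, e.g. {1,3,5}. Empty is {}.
Constraint 1 (X < U) on D(X)={3,4,5} D(U)={1,2,3,5}: X {3,4,5}->{3,4}; U {1,2,3,5}->{5}
Constraint 2 (Y + X = W) on D(Y)={1,2,3,4,5} D(X)={3,4} D(W)={2,3,4,5}: Y {1,2,3,4,5}->{1,2}; W {2,3,4,5}->{4,5}
So after constraint 2: D(W) = {4,5}

Answer: {4,5}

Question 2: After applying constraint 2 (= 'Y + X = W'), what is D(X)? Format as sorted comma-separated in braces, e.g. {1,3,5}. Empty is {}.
Answer: {3,4}

Derivation:
Constraint 1 (X < U) on D(X)={3,4,5} D(U)={1,2,3,5}: X {3,4,5}->{3,4}; U {1,2,3,5}->{5}
Constraint 2 (Y + X = W) on D(Y)={1,2,3,4,5} D(X)={3,4} D(W)={2,3,4,5}: Y {1,2,3,4,5}->{1,2}; W {2,3,4,5}->{4,5}
So after constraint 2: D(X) = {3,4}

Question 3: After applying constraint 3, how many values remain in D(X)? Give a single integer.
Answer: 2

Derivation:
Constraint 1 (X < U) on D(X)={3,4,5} D(U)={1,2,3,5}: X {3,4,5}->{3,4}; U {1,2,3,5}->{5}
Constraint 2 (Y + X = W) on D(Y)={1,2,3,4,5} D(X)={3,4} D(W)={2,3,4,5}: Y {1,2,3,4,5}->{1,2}; W {2,3,4,5}->{4,5}
Constraint 3 (Y != U) on D(Y)={1,2} D(U)={5}: no change
So after constraint 3: D(X)={3,4}, size = 2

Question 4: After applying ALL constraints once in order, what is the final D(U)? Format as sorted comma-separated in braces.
Answer: {5}

Derivation:
Constraint 1 (X < U) on D(X)={3,4,5} D(U)={1,2,3,5}: X {3,4,5}->{3,4}; U {1,2,3,5}->{5}
Constraint 2 (Y + X = W) on D(Y)={1,2,3,4,5} D(X)={3,4} D(W)={2,3,4,5}: Y {1,2,3,4,5}->{1,2}; W {2,3,4,5}->{4,5}
Constraint 3 (Y != U) on D(Y)={1,2} D(U)={5}: no change
So after all 3 constraints: D(U) = {5}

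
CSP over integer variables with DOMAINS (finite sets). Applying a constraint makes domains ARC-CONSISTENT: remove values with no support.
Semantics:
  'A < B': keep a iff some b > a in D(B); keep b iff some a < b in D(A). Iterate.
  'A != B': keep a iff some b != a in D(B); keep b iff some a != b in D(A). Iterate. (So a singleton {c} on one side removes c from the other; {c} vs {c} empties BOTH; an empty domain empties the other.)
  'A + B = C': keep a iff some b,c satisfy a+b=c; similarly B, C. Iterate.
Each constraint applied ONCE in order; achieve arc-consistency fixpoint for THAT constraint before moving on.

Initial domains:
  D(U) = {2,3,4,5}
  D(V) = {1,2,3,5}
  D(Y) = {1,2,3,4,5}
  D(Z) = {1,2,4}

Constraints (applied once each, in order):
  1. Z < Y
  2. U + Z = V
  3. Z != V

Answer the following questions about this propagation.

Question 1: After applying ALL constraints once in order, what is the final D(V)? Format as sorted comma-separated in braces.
Constraint 1 (Z < Y) on D(Z)={1,2,4} D(Y)={1,2,3,4,5}: Y {1,2,3,4,5}->{2,3,4,5}
Constraint 2 (U + Z = V) on D(U)={2,3,4,5} D(Z)={1,2,4} D(V)={1,2,3,5}: U {2,3,4,5}->{2,3,4}; Z {1,2,4}->{1,2}; V {1,2,3,5}->{3,5}
Constraint 3 (Z != V) on D(Z)={1,2} D(V)={3,5}: no change
So after all 3 constraints: D(V) = {3,5}

Answer: {3,5}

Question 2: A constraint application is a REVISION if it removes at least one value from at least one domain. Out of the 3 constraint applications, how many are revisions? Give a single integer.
Answer: 2

Derivation:
Constraint 1 (Z < Y) on D(Z)={1,2,4} D(Y)={1,2,3,4,5}: Y {1,2,3,4,5}->{2,3,4,5} => REVISION
Constraint 2 (U + Z = V) on D(U)={2,3,4,5} D(Z)={1,2,4} D(V)={1,2,3,5}: U {2,3,4,5}->{2,3,4}; Z {1,2,4}->{1,2}; V {1,2,3,5}->{3,5} => REVISION
Constraint 3 (Z != V) on D(Z)={1,2} D(V)={3,5}: no change => not a revision
Total revisions = 2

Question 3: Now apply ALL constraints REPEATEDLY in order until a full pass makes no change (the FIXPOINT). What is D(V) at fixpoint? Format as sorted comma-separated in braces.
pass 0 (initial): D(V)={1,2,3,5}
pass 1: U {2,3,4,5}->{2,3,4}; V {1,2,3,5}->{3,5}; Y {1,2,3,4,5}->{2,3,4,5}; Z {1,2,4}->{1,2}
pass 2: no change
Fixpoint after 2 passes: D(V) = {3,5}

Answer: {3,5}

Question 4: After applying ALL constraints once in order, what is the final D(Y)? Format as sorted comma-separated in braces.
Constraint 1 (Z < Y) on D(Z)={1,2,4} D(Y)={1,2,3,4,5}: Y {1,2,3,4,5}->{2,3,4,5}
Constraint 2 (U + Z = V) on D(U)={2,3,4,5} D(Z)={1,2,4} D(V)={1,2,3,5}: U {2,3,4,5}->{2,3,4}; Z {1,2,4}->{1,2}; V {1,2,3,5}->{3,5}
Constraint 3 (Z != V) on D(Z)={1,2} D(V)={3,5}: no change
So after all 3 constraints: D(Y) = {2,3,4,5}

Answer: {2,3,4,5}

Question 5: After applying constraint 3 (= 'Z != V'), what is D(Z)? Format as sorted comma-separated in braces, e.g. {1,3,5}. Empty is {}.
Answer: {1,2}

Derivation:
Constraint 1 (Z < Y) on D(Z)={1,2,4} D(Y)={1,2,3,4,5}: Y {1,2,3,4,5}->{2,3,4,5}
Constraint 2 (U + Z = V) on D(U)={2,3,4,5} D(Z)={1,2,4} D(V)={1,2,3,5}: U {2,3,4,5}->{2,3,4}; Z {1,2,4}->{1,2}; V {1,2,3,5}->{3,5}
Constraint 3 (Z != V) on D(Z)={1,2} D(V)={3,5}: no change
So after constraint 3: D(Z) = {1,2}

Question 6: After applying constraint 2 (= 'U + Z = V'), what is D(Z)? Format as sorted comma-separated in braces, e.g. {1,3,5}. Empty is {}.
Answer: {1,2}

Derivation:
Constraint 1 (Z < Y) on D(Z)={1,2,4} D(Y)={1,2,3,4,5}: Y {1,2,3,4,5}->{2,3,4,5}
Constraint 2 (U + Z = V) on D(U)={2,3,4,5} D(Z)={1,2,4} D(V)={1,2,3,5}: U {2,3,4,5}->{2,3,4}; Z {1,2,4}->{1,2}; V {1,2,3,5}->{3,5}
So after constraint 2: D(Z) = {1,2}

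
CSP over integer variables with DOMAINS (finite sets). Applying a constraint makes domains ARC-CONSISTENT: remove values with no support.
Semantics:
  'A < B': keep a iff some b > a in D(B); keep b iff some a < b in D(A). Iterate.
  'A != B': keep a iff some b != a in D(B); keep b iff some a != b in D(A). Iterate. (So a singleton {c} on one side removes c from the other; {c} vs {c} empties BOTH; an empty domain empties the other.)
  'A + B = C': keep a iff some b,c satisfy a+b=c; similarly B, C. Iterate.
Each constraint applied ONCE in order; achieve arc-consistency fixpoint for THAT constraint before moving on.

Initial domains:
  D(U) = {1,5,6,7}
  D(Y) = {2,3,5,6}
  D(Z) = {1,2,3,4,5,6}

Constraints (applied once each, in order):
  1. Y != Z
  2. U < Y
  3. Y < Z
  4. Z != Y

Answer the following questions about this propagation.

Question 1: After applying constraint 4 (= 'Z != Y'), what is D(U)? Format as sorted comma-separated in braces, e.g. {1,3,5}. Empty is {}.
Constraint 1 (Y != Z) on D(Y)={2,3,5,6} D(Z)={1,2,3,4,5,6}: no change
Constraint 2 (U < Y) on D(U)={1,5,6,7} D(Y)={2,3,5,6}: U {1,5,6,7}->{1,5}
Constraint 3 (Y < Z) on D(Y)={2,3,5,6} D(Z)={1,2,3,4,5,6}: Y {2,3,5,6}->{2,3,5}; Z {1,2,3,4,5,6}->{3,4,5,6}
Constraint 4 (Z != Y) on D(Z)={3,4,5,6} D(Y)={2,3,5}: no change
So after constraint 4: D(U) = {1,5}

Answer: {1,5}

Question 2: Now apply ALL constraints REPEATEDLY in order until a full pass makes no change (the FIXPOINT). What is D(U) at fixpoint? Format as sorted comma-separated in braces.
Answer: {1}

Derivation:
pass 0 (initial): D(U)={1,5,6,7}
pass 1: U {1,5,6,7}->{1,5}; Y {2,3,5,6}->{2,3,5}; Z {1,2,3,4,5,6}->{3,4,5,6}
pass 2: U {1,5}->{1}
pass 3: no change
Fixpoint after 3 passes: D(U) = {1}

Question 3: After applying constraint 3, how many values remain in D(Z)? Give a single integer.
Constraint 1 (Y != Z) on D(Y)={2,3,5,6} D(Z)={1,2,3,4,5,6}: no change
Constraint 2 (U < Y) on D(U)={1,5,6,7} D(Y)={2,3,5,6}: U {1,5,6,7}->{1,5}
Constraint 3 (Y < Z) on D(Y)={2,3,5,6} D(Z)={1,2,3,4,5,6}: Y {2,3,5,6}->{2,3,5}; Z {1,2,3,4,5,6}->{3,4,5,6}
So after constraint 3: D(Z)={3,4,5,6}, size = 4

Answer: 4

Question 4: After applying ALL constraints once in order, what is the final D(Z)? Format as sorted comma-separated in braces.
Answer: {3,4,5,6}

Derivation:
Constraint 1 (Y != Z) on D(Y)={2,3,5,6} D(Z)={1,2,3,4,5,6}: no change
Constraint 2 (U < Y) on D(U)={1,5,6,7} D(Y)={2,3,5,6}: U {1,5,6,7}->{1,5}
Constraint 3 (Y < Z) on D(Y)={2,3,5,6} D(Z)={1,2,3,4,5,6}: Y {2,3,5,6}->{2,3,5}; Z {1,2,3,4,5,6}->{3,4,5,6}
Constraint 4 (Z != Y) on D(Z)={3,4,5,6} D(Y)={2,3,5}: no change
So after all 4 constraints: D(Z) = {3,4,5,6}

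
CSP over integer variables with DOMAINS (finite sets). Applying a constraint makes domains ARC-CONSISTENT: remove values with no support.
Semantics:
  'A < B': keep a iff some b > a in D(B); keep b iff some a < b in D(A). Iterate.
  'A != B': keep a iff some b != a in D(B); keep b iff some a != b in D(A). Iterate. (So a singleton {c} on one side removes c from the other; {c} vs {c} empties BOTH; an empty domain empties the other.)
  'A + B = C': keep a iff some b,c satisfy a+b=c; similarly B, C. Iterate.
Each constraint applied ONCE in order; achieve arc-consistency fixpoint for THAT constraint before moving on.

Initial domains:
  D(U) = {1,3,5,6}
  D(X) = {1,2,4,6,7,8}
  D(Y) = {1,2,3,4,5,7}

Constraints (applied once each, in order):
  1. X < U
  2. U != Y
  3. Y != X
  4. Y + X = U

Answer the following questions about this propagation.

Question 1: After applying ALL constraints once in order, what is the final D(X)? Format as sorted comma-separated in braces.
Constraint 1 (X < U) on D(X)={1,2,4,6,7,8} D(U)={1,3,5,6}: X {1,2,4,6,7,8}->{1,2,4}; U {1,3,5,6}->{3,5,6}
Constraint 2 (U != Y) on D(U)={3,5,6} D(Y)={1,2,3,4,5,7}: no change
Constraint 3 (Y != X) on D(Y)={1,2,3,4,5,7} D(X)={1,2,4}: no change
Constraint 4 (Y + X = U) on D(Y)={1,2,3,4,5,7} D(X)={1,2,4} D(U)={3,5,6}: Y {1,2,3,4,5,7}->{1,2,3,4,5}
So after all 4 constraints: D(X) = {1,2,4}

Answer: {1,2,4}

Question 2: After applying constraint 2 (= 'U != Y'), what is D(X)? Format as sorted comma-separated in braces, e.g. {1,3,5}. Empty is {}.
Constraint 1 (X < U) on D(X)={1,2,4,6,7,8} D(U)={1,3,5,6}: X {1,2,4,6,7,8}->{1,2,4}; U {1,3,5,6}->{3,5,6}
Constraint 2 (U != Y) on D(U)={3,5,6} D(Y)={1,2,3,4,5,7}: no change
So after constraint 2: D(X) = {1,2,4}

Answer: {1,2,4}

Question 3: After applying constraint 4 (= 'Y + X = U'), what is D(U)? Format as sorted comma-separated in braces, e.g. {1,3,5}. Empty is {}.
Answer: {3,5,6}

Derivation:
Constraint 1 (X < U) on D(X)={1,2,4,6,7,8} D(U)={1,3,5,6}: X {1,2,4,6,7,8}->{1,2,4}; U {1,3,5,6}->{3,5,6}
Constraint 2 (U != Y) on D(U)={3,5,6} D(Y)={1,2,3,4,5,7}: no change
Constraint 3 (Y != X) on D(Y)={1,2,3,4,5,7} D(X)={1,2,4}: no change
Constraint 4 (Y + X = U) on D(Y)={1,2,3,4,5,7} D(X)={1,2,4} D(U)={3,5,6}: Y {1,2,3,4,5,7}->{1,2,3,4,5}
So after constraint 4: D(U) = {3,5,6}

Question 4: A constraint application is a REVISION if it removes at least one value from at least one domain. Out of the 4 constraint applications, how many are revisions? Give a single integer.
Constraint 1 (X < U) on D(X)={1,2,4,6,7,8} D(U)={1,3,5,6}: X {1,2,4,6,7,8}->{1,2,4}; U {1,3,5,6}->{3,5,6} => REVISION
Constraint 2 (U != Y) on D(U)={3,5,6} D(Y)={1,2,3,4,5,7}: no change => not a revision
Constraint 3 (Y != X) on D(Y)={1,2,3,4,5,7} D(X)={1,2,4}: no change => not a revision
Constraint 4 (Y + X = U) on D(Y)={1,2,3,4,5,7} D(X)={1,2,4} D(U)={3,5,6}: Y {1,2,3,4,5,7}->{1,2,3,4,5} => REVISION
Total revisions = 2

Answer: 2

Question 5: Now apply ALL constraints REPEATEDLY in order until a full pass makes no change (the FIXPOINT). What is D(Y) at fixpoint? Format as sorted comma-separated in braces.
pass 0 (initial): D(Y)={1,2,3,4,5,7}
pass 1: U {1,3,5,6}->{3,5,6}; X {1,2,4,6,7,8}->{1,2,4}; Y {1,2,3,4,5,7}->{1,2,3,4,5}
pass 2: no change
Fixpoint after 2 passes: D(Y) = {1,2,3,4,5}

Answer: {1,2,3,4,5}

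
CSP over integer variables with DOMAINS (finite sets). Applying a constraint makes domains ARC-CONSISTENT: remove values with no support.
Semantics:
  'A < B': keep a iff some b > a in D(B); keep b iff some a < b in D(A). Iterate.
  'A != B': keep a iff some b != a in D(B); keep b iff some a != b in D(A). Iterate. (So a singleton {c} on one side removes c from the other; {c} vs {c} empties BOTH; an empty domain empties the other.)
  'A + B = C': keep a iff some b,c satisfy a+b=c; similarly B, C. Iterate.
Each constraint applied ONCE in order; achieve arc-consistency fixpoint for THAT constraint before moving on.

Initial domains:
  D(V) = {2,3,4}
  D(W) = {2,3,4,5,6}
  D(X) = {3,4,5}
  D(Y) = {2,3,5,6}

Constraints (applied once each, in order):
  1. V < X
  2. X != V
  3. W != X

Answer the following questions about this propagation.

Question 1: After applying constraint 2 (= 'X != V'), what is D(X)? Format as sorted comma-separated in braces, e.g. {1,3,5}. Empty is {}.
Constraint 1 (V < X) on D(V)={2,3,4} D(X)={3,4,5}: no change
Constraint 2 (X != V) on D(X)={3,4,5} D(V)={2,3,4}: no change
So after constraint 2: D(X) = {3,4,5}

Answer: {3,4,5}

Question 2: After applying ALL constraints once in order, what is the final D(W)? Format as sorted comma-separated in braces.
Constraint 1 (V < X) on D(V)={2,3,4} D(X)={3,4,5}: no change
Constraint 2 (X != V) on D(X)={3,4,5} D(V)={2,3,4}: no change
Constraint 3 (W != X) on D(W)={2,3,4,5,6} D(X)={3,4,5}: no change
So after all 3 constraints: D(W) = {2,3,4,5,6}

Answer: {2,3,4,5,6}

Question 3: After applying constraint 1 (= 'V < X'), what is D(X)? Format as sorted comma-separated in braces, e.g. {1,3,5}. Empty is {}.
Constraint 1 (V < X) on D(V)={2,3,4} D(X)={3,4,5}: no change
So after constraint 1: D(X) = {3,4,5}

Answer: {3,4,5}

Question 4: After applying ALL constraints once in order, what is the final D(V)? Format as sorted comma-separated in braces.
Answer: {2,3,4}

Derivation:
Constraint 1 (V < X) on D(V)={2,3,4} D(X)={3,4,5}: no change
Constraint 2 (X != V) on D(X)={3,4,5} D(V)={2,3,4}: no change
Constraint 3 (W != X) on D(W)={2,3,4,5,6} D(X)={3,4,5}: no change
So after all 3 constraints: D(V) = {2,3,4}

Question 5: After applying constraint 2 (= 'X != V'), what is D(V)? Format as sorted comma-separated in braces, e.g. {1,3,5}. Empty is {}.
Answer: {2,3,4}

Derivation:
Constraint 1 (V < X) on D(V)={2,3,4} D(X)={3,4,5}: no change
Constraint 2 (X != V) on D(X)={3,4,5} D(V)={2,3,4}: no change
So after constraint 2: D(V) = {2,3,4}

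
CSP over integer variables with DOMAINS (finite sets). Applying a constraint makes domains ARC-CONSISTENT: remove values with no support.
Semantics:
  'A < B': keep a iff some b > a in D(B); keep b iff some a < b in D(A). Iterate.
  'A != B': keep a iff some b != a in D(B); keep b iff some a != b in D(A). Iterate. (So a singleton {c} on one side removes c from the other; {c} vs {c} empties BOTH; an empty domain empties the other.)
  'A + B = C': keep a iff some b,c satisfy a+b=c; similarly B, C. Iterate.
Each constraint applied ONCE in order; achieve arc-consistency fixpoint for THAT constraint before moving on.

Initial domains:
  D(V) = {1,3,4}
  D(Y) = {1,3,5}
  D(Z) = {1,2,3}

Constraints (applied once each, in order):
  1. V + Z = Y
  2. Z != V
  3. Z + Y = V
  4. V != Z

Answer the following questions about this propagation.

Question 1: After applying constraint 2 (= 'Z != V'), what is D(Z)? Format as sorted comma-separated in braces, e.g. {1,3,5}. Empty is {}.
Constraint 1 (V + Z = Y) on D(V)={1,3,4} D(Z)={1,2,3} D(Y)={1,3,5}: Z {1,2,3}->{1,2}; Y {1,3,5}->{3,5}
Constraint 2 (Z != V) on D(Z)={1,2} D(V)={1,3,4}: no change
So after constraint 2: D(Z) = {1,2}

Answer: {1,2}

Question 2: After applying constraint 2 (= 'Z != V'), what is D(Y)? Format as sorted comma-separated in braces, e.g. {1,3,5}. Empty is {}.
Constraint 1 (V + Z = Y) on D(V)={1,3,4} D(Z)={1,2,3} D(Y)={1,3,5}: Z {1,2,3}->{1,2}; Y {1,3,5}->{3,5}
Constraint 2 (Z != V) on D(Z)={1,2} D(V)={1,3,4}: no change
So after constraint 2: D(Y) = {3,5}

Answer: {3,5}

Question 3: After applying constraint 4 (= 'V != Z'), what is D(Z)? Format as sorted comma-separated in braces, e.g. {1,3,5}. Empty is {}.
Constraint 1 (V + Z = Y) on D(V)={1,3,4} D(Z)={1,2,3} D(Y)={1,3,5}: Z {1,2,3}->{1,2}; Y {1,3,5}->{3,5}
Constraint 2 (Z != V) on D(Z)={1,2} D(V)={1,3,4}: no change
Constraint 3 (Z + Y = V) on D(Z)={1,2} D(Y)={3,5} D(V)={1,3,4}: Z {1,2}->{1}; Y {3,5}->{3}; V {1,3,4}->{4}
Constraint 4 (V != Z) on D(V)={4} D(Z)={1}: no change
So after constraint 4: D(Z) = {1}

Answer: {1}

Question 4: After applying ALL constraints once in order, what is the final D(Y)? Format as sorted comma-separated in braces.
Constraint 1 (V + Z = Y) on D(V)={1,3,4} D(Z)={1,2,3} D(Y)={1,3,5}: Z {1,2,3}->{1,2}; Y {1,3,5}->{3,5}
Constraint 2 (Z != V) on D(Z)={1,2} D(V)={1,3,4}: no change
Constraint 3 (Z + Y = V) on D(Z)={1,2} D(Y)={3,5} D(V)={1,3,4}: Z {1,2}->{1}; Y {3,5}->{3}; V {1,3,4}->{4}
Constraint 4 (V != Z) on D(V)={4} D(Z)={1}: no change
So after all 4 constraints: D(Y) = {3}

Answer: {3}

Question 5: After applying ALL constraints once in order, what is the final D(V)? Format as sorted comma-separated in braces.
Answer: {4}

Derivation:
Constraint 1 (V + Z = Y) on D(V)={1,3,4} D(Z)={1,2,3} D(Y)={1,3,5}: Z {1,2,3}->{1,2}; Y {1,3,5}->{3,5}
Constraint 2 (Z != V) on D(Z)={1,2} D(V)={1,3,4}: no change
Constraint 3 (Z + Y = V) on D(Z)={1,2} D(Y)={3,5} D(V)={1,3,4}: Z {1,2}->{1}; Y {3,5}->{3}; V {1,3,4}->{4}
Constraint 4 (V != Z) on D(V)={4} D(Z)={1}: no change
So after all 4 constraints: D(V) = {4}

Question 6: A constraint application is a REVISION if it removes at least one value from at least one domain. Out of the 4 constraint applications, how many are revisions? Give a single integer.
Answer: 2

Derivation:
Constraint 1 (V + Z = Y) on D(V)={1,3,4} D(Z)={1,2,3} D(Y)={1,3,5}: Z {1,2,3}->{1,2}; Y {1,3,5}->{3,5} => REVISION
Constraint 2 (Z != V) on D(Z)={1,2} D(V)={1,3,4}: no change => not a revision
Constraint 3 (Z + Y = V) on D(Z)={1,2} D(Y)={3,5} D(V)={1,3,4}: Z {1,2}->{1}; Y {3,5}->{3}; V {1,3,4}->{4} => REVISION
Constraint 4 (V != Z) on D(V)={4} D(Z)={1}: no change => not a revision
Total revisions = 2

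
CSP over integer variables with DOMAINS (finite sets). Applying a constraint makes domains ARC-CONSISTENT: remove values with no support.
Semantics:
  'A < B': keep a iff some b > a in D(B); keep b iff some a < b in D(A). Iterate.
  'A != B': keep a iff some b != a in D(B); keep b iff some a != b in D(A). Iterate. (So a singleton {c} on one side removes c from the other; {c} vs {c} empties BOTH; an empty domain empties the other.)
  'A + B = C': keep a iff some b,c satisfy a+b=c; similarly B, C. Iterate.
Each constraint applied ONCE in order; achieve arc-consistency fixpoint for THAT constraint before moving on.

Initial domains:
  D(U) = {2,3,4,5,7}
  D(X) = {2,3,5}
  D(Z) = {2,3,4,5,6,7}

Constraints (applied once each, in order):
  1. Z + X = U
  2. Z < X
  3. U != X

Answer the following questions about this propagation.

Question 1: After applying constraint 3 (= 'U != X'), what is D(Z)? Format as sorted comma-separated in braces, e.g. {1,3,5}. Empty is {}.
Constraint 1 (Z + X = U) on D(Z)={2,3,4,5,6,7} D(X)={2,3,5} D(U)={2,3,4,5,7}: Z {2,3,4,5,6,7}->{2,3,4,5}; U {2,3,4,5,7}->{4,5,7}
Constraint 2 (Z < X) on D(Z)={2,3,4,5} D(X)={2,3,5}: Z {2,3,4,5}->{2,3,4}; X {2,3,5}->{3,5}
Constraint 3 (U != X) on D(U)={4,5,7} D(X)={3,5}: no change
So after constraint 3: D(Z) = {2,3,4}

Answer: {2,3,4}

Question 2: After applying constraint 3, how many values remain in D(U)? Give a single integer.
Answer: 3

Derivation:
Constraint 1 (Z + X = U) on D(Z)={2,3,4,5,6,7} D(X)={2,3,5} D(U)={2,3,4,5,7}: Z {2,3,4,5,6,7}->{2,3,4,5}; U {2,3,4,5,7}->{4,5,7}
Constraint 2 (Z < X) on D(Z)={2,3,4,5} D(X)={2,3,5}: Z {2,3,4,5}->{2,3,4}; X {2,3,5}->{3,5}
Constraint 3 (U != X) on D(U)={4,5,7} D(X)={3,5}: no change
So after constraint 3: D(U)={4,5,7}, size = 3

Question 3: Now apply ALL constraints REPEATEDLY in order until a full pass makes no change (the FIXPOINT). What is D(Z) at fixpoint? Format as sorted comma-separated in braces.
Answer: {2,4}

Derivation:
pass 0 (initial): D(Z)={2,3,4,5,6,7}
pass 1: U {2,3,4,5,7}->{4,5,7}; X {2,3,5}->{3,5}; Z {2,3,4,5,6,7}->{2,3,4}
pass 2: U {4,5,7}->{5,7}; Z {2,3,4}->{2,4}
pass 3: no change
Fixpoint after 3 passes: D(Z) = {2,4}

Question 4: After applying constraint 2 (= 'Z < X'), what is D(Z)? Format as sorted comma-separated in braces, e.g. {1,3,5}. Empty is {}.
Constraint 1 (Z + X = U) on D(Z)={2,3,4,5,6,7} D(X)={2,3,5} D(U)={2,3,4,5,7}: Z {2,3,4,5,6,7}->{2,3,4,5}; U {2,3,4,5,7}->{4,5,7}
Constraint 2 (Z < X) on D(Z)={2,3,4,5} D(X)={2,3,5}: Z {2,3,4,5}->{2,3,4}; X {2,3,5}->{3,5}
So after constraint 2: D(Z) = {2,3,4}

Answer: {2,3,4}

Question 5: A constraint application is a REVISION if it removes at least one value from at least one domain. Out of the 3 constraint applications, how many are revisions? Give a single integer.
Constraint 1 (Z + X = U) on D(Z)={2,3,4,5,6,7} D(X)={2,3,5} D(U)={2,3,4,5,7}: Z {2,3,4,5,6,7}->{2,3,4,5}; U {2,3,4,5,7}->{4,5,7} => REVISION
Constraint 2 (Z < X) on D(Z)={2,3,4,5} D(X)={2,3,5}: Z {2,3,4,5}->{2,3,4}; X {2,3,5}->{3,5} => REVISION
Constraint 3 (U != X) on D(U)={4,5,7} D(X)={3,5}: no change => not a revision
Total revisions = 2

Answer: 2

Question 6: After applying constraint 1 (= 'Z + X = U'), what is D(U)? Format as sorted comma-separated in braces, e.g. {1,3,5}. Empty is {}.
Answer: {4,5,7}

Derivation:
Constraint 1 (Z + X = U) on D(Z)={2,3,4,5,6,7} D(X)={2,3,5} D(U)={2,3,4,5,7}: Z {2,3,4,5,6,7}->{2,3,4,5}; U {2,3,4,5,7}->{4,5,7}
So after constraint 1: D(U) = {4,5,7}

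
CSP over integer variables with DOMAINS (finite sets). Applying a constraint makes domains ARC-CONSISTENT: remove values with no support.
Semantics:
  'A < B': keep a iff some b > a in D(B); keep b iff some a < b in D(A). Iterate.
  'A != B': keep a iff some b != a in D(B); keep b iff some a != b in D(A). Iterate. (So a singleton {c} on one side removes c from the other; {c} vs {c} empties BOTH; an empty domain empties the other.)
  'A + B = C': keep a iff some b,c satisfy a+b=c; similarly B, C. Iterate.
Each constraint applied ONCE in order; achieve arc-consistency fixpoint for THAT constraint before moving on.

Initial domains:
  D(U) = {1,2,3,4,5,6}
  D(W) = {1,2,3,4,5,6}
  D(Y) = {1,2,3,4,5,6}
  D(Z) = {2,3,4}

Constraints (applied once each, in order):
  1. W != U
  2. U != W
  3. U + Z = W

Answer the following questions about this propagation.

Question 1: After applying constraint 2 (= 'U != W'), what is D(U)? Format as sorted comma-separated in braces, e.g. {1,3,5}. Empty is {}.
Constraint 1 (W != U) on D(W)={1,2,3,4,5,6} D(U)={1,2,3,4,5,6}: no change
Constraint 2 (U != W) on D(U)={1,2,3,4,5,6} D(W)={1,2,3,4,5,6}: no change
So after constraint 2: D(U) = {1,2,3,4,5,6}

Answer: {1,2,3,4,5,6}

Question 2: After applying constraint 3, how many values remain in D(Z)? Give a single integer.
Constraint 1 (W != U) on D(W)={1,2,3,4,5,6} D(U)={1,2,3,4,5,6}: no change
Constraint 2 (U != W) on D(U)={1,2,3,4,5,6} D(W)={1,2,3,4,5,6}: no change
Constraint 3 (U + Z = W) on D(U)={1,2,3,4,5,6} D(Z)={2,3,4} D(W)={1,2,3,4,5,6}: U {1,2,3,4,5,6}->{1,2,3,4}; W {1,2,3,4,5,6}->{3,4,5,6}
So after constraint 3: D(Z)={2,3,4}, size = 3

Answer: 3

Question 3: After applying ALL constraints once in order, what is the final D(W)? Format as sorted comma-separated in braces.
Answer: {3,4,5,6}

Derivation:
Constraint 1 (W != U) on D(W)={1,2,3,4,5,6} D(U)={1,2,3,4,5,6}: no change
Constraint 2 (U != W) on D(U)={1,2,3,4,5,6} D(W)={1,2,3,4,5,6}: no change
Constraint 3 (U + Z = W) on D(U)={1,2,3,4,5,6} D(Z)={2,3,4} D(W)={1,2,3,4,5,6}: U {1,2,3,4,5,6}->{1,2,3,4}; W {1,2,3,4,5,6}->{3,4,5,6}
So after all 3 constraints: D(W) = {3,4,5,6}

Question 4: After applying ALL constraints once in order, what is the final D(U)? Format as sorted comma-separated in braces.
Answer: {1,2,3,4}

Derivation:
Constraint 1 (W != U) on D(W)={1,2,3,4,5,6} D(U)={1,2,3,4,5,6}: no change
Constraint 2 (U != W) on D(U)={1,2,3,4,5,6} D(W)={1,2,3,4,5,6}: no change
Constraint 3 (U + Z = W) on D(U)={1,2,3,4,5,6} D(Z)={2,3,4} D(W)={1,2,3,4,5,6}: U {1,2,3,4,5,6}->{1,2,3,4}; W {1,2,3,4,5,6}->{3,4,5,6}
So after all 3 constraints: D(U) = {1,2,3,4}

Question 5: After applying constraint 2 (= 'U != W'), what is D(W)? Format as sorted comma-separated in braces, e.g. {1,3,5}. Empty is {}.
Constraint 1 (W != U) on D(W)={1,2,3,4,5,6} D(U)={1,2,3,4,5,6}: no change
Constraint 2 (U != W) on D(U)={1,2,3,4,5,6} D(W)={1,2,3,4,5,6}: no change
So after constraint 2: D(W) = {1,2,3,4,5,6}

Answer: {1,2,3,4,5,6}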